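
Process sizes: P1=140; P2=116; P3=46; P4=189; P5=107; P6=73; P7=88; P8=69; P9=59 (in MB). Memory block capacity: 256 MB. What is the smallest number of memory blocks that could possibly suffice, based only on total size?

Total size = 140 + 116 + 46 + 189 + 107 + 73 + 88 + 69 + 59 = 887 MB.
⌈887 / 256⌉ = 4.

4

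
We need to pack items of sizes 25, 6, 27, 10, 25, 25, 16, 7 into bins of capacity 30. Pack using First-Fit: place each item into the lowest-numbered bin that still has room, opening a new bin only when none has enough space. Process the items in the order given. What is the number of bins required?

6 bins

Put 25 in bin 1; 5 remain.
Put 6 in bin 2; 24 remain.
Put 27 in bin 3; 3 remain.
Put 10 in bin 2; 14 remain.
Put 25 in bin 4; 5 remain.
Put 25 in bin 5; 5 remain.
Put 16 in bin 6; 14 remain.
Put 7 in bin 2; 7 remain.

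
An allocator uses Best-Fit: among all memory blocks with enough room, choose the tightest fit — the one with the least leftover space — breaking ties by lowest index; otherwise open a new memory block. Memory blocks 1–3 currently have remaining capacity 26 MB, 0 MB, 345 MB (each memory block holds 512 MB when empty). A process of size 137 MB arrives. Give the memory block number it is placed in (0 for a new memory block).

Memory blocks with room: memory block 3 (345 MB).
Tightest fit is memory block 3 with 345 MB free.

3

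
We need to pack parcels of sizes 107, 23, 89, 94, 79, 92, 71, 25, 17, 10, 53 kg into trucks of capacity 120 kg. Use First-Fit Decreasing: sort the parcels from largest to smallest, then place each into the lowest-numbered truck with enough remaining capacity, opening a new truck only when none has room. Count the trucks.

Sorted descending: 107, 94, 92, 89, 79, 71, 53, 25, 23, 17, 10.
truck 1: place 107 kg, 13 kg left
truck 2: place 94 kg, 26 kg left
truck 3: place 92 kg, 28 kg left
truck 4: place 89 kg, 31 kg left
truck 5: place 79 kg, 41 kg left
truck 6: place 71 kg, 49 kg left
truck 7: place 53 kg, 67 kg left
truck 2: place 25 kg, 1 kg left
truck 3: place 23 kg, 5 kg left
truck 4: place 17 kg, 14 kg left
truck 1: place 10 kg, 3 kg left
Final trucks: [107,10] [94,25] [92,23] [89,17] [79] [71] [53].

7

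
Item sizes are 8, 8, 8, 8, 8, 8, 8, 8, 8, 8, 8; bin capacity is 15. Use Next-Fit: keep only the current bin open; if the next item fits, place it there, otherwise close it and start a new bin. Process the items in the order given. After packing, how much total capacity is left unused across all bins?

77

Put 8 in bin 1; 7 remain.
Put 8 in bin 2; 7 remain.
Put 8 in bin 3; 7 remain.
Put 8 in bin 4; 7 remain.
Put 8 in bin 5; 7 remain.
Put 8 in bin 6; 7 remain.
Put 8 in bin 7; 7 remain.
Put 8 in bin 8; 7 remain.
Put 8 in bin 9; 7 remain.
Put 8 in bin 10; 7 remain.
Put 8 in bin 11; 7 remain.
11 bins × 15 = 165; used 88; unused 77.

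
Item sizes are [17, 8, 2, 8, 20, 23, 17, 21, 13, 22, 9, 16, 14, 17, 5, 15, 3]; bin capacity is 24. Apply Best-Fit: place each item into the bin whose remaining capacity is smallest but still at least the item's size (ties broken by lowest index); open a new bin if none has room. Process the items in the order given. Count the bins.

12

17 → bin 1 (remaining 7)
8 → bin 2 (remaining 16)
2 → bin 1 (remaining 5)
8 → bin 2 (remaining 8)
20 → bin 3 (remaining 4)
23 → bin 4 (remaining 1)
17 → bin 5 (remaining 7)
21 → bin 6 (remaining 3)
13 → bin 7 (remaining 11)
22 → bin 8 (remaining 2)
9 → bin 7 (remaining 2)
16 → bin 9 (remaining 8)
14 → bin 10 (remaining 10)
17 → bin 11 (remaining 7)
5 → bin 1 (remaining 0)
15 → bin 12 (remaining 9)
3 → bin 6 (remaining 0)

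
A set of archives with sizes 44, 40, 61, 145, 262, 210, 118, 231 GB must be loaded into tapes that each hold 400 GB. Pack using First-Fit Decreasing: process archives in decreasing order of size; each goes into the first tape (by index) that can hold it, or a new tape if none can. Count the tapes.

Sorted descending: 262, 231, 210, 145, 118, 61, 44, 40.
262 GB → tape 1 (remaining 138 GB)
231 GB → tape 2 (remaining 169 GB)
210 GB → tape 3 (remaining 190 GB)
145 GB → tape 2 (remaining 24 GB)
118 GB → tape 1 (remaining 20 GB)
61 GB → tape 3 (remaining 129 GB)
44 GB → tape 3 (remaining 85 GB)
40 GB → tape 3 (remaining 45 GB)
Final tapes: [262,118] [231,145] [210,61,44,40].

3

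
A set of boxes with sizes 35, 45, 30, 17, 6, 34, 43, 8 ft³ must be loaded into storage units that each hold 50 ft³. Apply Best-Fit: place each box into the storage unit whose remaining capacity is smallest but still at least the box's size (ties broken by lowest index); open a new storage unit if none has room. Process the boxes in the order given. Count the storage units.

35 ft³ → storage unit 1 (remaining 15 ft³)
45 ft³ → storage unit 2 (remaining 5 ft³)
30 ft³ → storage unit 3 (remaining 20 ft³)
17 ft³ → storage unit 3 (remaining 3 ft³)
6 ft³ → storage unit 1 (remaining 9 ft³)
34 ft³ → storage unit 4 (remaining 16 ft³)
43 ft³ → storage unit 5 (remaining 7 ft³)
8 ft³ → storage unit 1 (remaining 1 ft³)

5 storage units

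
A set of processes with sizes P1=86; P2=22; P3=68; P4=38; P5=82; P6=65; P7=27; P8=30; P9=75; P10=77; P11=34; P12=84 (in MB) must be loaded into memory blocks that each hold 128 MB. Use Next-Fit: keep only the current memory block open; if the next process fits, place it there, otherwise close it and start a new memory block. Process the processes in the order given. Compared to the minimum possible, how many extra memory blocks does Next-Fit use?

Next-Fit: [86,22] [68,38] [82] [65,27,30] [75] [77,34] [84] → 7 memory blocks.
7 processes exceed 64 MB (half the capacity), and no two of those can share a memory block, so at least 7 memory blocks are needed.
So 7 is already optimal.

0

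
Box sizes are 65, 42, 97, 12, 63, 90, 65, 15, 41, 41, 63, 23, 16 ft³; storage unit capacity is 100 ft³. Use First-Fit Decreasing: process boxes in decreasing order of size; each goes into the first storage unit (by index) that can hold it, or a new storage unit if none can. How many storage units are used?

8 storage units

Sorted descending: 97, 90, 65, 65, 63, 63, 42, 41, 41, 23, 16, 15, 12.
97 ft³ → storage unit 1 (remaining 3 ft³)
90 ft³ → storage unit 2 (remaining 10 ft³)
65 ft³ → storage unit 3 (remaining 35 ft³)
65 ft³ → storage unit 4 (remaining 35 ft³)
63 ft³ → storage unit 5 (remaining 37 ft³)
63 ft³ → storage unit 6 (remaining 37 ft³)
42 ft³ → storage unit 7 (remaining 58 ft³)
41 ft³ → storage unit 7 (remaining 17 ft³)
41 ft³ → storage unit 8 (remaining 59 ft³)
23 ft³ → storage unit 3 (remaining 12 ft³)
16 ft³ → storage unit 4 (remaining 19 ft³)
15 ft³ → storage unit 4 (remaining 4 ft³)
12 ft³ → storage unit 3 (remaining 0 ft³)
Final storage units: [97] [90] [65,23,12] [65,16,15] [63] [63] [42,41] [41].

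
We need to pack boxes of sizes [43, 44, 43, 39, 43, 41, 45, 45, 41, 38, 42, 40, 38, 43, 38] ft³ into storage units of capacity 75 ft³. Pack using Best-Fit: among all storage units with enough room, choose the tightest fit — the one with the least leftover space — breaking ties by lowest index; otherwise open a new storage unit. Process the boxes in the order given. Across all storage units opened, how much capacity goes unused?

43 ft³ → storage unit 1 (remaining 32 ft³)
44 ft³ → storage unit 2 (remaining 31 ft³)
43 ft³ → storage unit 3 (remaining 32 ft³)
39 ft³ → storage unit 4 (remaining 36 ft³)
43 ft³ → storage unit 5 (remaining 32 ft³)
41 ft³ → storage unit 6 (remaining 34 ft³)
45 ft³ → storage unit 7 (remaining 30 ft³)
45 ft³ → storage unit 8 (remaining 30 ft³)
41 ft³ → storage unit 9 (remaining 34 ft³)
38 ft³ → storage unit 10 (remaining 37 ft³)
42 ft³ → storage unit 11 (remaining 33 ft³)
40 ft³ → storage unit 12 (remaining 35 ft³)
38 ft³ → storage unit 13 (remaining 37 ft³)
43 ft³ → storage unit 14 (remaining 32 ft³)
38 ft³ → storage unit 15 (remaining 37 ft³)
15 storage units × 75 ft³ = 1125 ft³; used 623 ft³; unused 502 ft³.

502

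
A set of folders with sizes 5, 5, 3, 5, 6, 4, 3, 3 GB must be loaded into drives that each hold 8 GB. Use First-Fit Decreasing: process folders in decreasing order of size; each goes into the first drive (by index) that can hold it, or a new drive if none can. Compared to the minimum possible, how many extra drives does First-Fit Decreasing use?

0

First-Fit Decreasing: [6] [5,3] [5,3] [5,3] [4] → 5 drives.
Total size 34 GB; any packing needs at least ⌈34/8⌉ = 5 drives.
So 5 is already optimal.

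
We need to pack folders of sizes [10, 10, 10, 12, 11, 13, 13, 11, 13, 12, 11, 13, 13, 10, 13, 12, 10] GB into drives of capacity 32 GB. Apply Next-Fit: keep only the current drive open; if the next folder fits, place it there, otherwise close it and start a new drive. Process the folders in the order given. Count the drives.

8

drive 1: place 10 GB, 22 GB left
drive 1: place 10 GB, 12 GB left
drive 1: place 10 GB, 2 GB left
drive 2: place 12 GB, 20 GB left
drive 2: place 11 GB, 9 GB left
drive 3: place 13 GB, 19 GB left
drive 3: place 13 GB, 6 GB left
drive 4: place 11 GB, 21 GB left
drive 4: place 13 GB, 8 GB left
drive 5: place 12 GB, 20 GB left
drive 5: place 11 GB, 9 GB left
drive 6: place 13 GB, 19 GB left
drive 6: place 13 GB, 6 GB left
drive 7: place 10 GB, 22 GB left
drive 7: place 13 GB, 9 GB left
drive 8: place 12 GB, 20 GB left
drive 8: place 10 GB, 10 GB left
Final drives: [10,10,10] [12,11] [13,13] [11,13] [12,11] [13,13] [10,13] [12,10].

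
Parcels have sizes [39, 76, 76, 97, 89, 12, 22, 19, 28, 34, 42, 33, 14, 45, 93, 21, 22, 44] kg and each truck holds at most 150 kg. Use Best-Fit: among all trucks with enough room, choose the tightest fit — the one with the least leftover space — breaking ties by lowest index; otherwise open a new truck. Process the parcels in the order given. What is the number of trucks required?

truck 1: place 39 kg, 111 kg left
truck 1: place 76 kg, 35 kg left
truck 2: place 76 kg, 74 kg left
truck 3: place 97 kg, 53 kg left
truck 4: place 89 kg, 61 kg left
truck 1: place 12 kg, 23 kg left
truck 1: place 22 kg, 1 kg left
truck 3: place 19 kg, 34 kg left
truck 3: place 28 kg, 6 kg left
truck 4: place 34 kg, 27 kg left
truck 2: place 42 kg, 32 kg left
truck 5: place 33 kg, 117 kg left
truck 4: place 14 kg, 13 kg left
truck 5: place 45 kg, 72 kg left
truck 6: place 93 kg, 57 kg left
truck 2: place 21 kg, 11 kg left
truck 6: place 22 kg, 35 kg left
truck 5: place 44 kg, 28 kg left
Final trucks: [39,76,12,22] [76,42,21] [97,19,28] [89,34,14] [33,45,44] [93,22].

6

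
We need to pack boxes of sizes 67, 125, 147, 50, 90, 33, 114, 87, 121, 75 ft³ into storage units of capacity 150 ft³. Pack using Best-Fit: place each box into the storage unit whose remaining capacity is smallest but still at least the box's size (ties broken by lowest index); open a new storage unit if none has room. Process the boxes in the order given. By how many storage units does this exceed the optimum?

1

Best-Fit: [67,50,33] [125] [147] [90] [114] [87] [121] [75] → 8 storage units.
Total size 909 ft³; any packing needs at least ⌈909/150⌉ = 7 storage units.
An optimal packing achieves that bound: [147] [125] [121] [114,33] [90,50] [87] [75,67] → 7 storage units.
Excess: 8 − 7 = 1.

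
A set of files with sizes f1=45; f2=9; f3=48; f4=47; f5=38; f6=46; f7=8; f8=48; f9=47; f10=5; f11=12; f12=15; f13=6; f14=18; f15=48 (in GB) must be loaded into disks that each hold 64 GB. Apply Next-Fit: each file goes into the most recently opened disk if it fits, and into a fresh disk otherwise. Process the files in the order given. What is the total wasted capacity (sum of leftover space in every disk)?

f1 (45 GB) → disk 1 (remaining 19 GB)
f2 (9 GB) → disk 1 (remaining 10 GB)
f3 (48 GB) → disk 2 (remaining 16 GB)
f4 (47 GB) → disk 3 (remaining 17 GB)
f5 (38 GB) → disk 4 (remaining 26 GB)
f6 (46 GB) → disk 5 (remaining 18 GB)
f7 (8 GB) → disk 5 (remaining 10 GB)
f8 (48 GB) → disk 6 (remaining 16 GB)
f9 (47 GB) → disk 7 (remaining 17 GB)
f10 (5 GB) → disk 7 (remaining 12 GB)
f11 (12 GB) → disk 7 (remaining 0 GB)
f12 (15 GB) → disk 8 (remaining 49 GB)
f13 (6 GB) → disk 8 (remaining 43 GB)
f14 (18 GB) → disk 8 (remaining 25 GB)
f15 (48 GB) → disk 9 (remaining 16 GB)
9 disks × 64 GB = 576 GB; used 440 GB; unused 136 GB.

136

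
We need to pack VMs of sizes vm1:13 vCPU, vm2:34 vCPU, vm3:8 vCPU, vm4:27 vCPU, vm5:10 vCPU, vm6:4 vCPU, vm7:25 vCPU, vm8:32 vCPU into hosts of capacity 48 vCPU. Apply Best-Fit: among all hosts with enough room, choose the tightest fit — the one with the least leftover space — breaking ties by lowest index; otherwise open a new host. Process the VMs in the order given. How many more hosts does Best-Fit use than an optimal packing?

0

Best-Fit: [13,34] [8,27,10] [4,25] [32] → 4 hosts.
Total size 153 vCPU; any packing needs at least ⌈153/48⌉ = 4 hosts.
So 4 is already optimal.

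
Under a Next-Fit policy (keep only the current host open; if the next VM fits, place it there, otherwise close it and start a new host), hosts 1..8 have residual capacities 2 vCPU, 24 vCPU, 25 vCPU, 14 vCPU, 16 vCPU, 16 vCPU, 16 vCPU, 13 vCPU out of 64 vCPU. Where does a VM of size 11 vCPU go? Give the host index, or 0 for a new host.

Next-Fit only looks at host 8, which has 13 vCPU free.
11 vCPU fits there.

8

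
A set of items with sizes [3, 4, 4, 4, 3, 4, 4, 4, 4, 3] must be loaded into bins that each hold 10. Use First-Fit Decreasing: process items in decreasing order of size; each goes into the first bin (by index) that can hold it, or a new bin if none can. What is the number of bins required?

5

Sorted descending: 4, 4, 4, 4, 4, 4, 4, 3, 3, 3.
bin 1: place 4, 6 left
bin 1: place 4, 2 left
bin 2: place 4, 6 left
bin 2: place 4, 2 left
bin 3: place 4, 6 left
bin 3: place 4, 2 left
bin 4: place 4, 6 left
bin 4: place 3, 3 left
bin 4: place 3, 0 left
bin 5: place 3, 7 left
Final bins: [4,4] [4,4] [4,4] [4,3,3] [3].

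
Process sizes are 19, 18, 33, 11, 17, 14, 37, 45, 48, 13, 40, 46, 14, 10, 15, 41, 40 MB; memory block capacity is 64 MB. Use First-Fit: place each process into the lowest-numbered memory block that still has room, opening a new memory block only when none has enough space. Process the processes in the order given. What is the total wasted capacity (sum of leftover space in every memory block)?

115

memory block 1: place 19 MB, 45 MB left
memory block 1: place 18 MB, 27 MB left
memory block 2: place 33 MB, 31 MB left
memory block 1: place 11 MB, 16 MB left
memory block 2: place 17 MB, 14 MB left
memory block 1: place 14 MB, 2 MB left
memory block 3: place 37 MB, 27 MB left
memory block 4: place 45 MB, 19 MB left
memory block 5: place 48 MB, 16 MB left
memory block 2: place 13 MB, 1 MB left
memory block 6: place 40 MB, 24 MB left
memory block 7: place 46 MB, 18 MB left
memory block 3: place 14 MB, 13 MB left
memory block 3: place 10 MB, 3 MB left
memory block 4: place 15 MB, 4 MB left
memory block 8: place 41 MB, 23 MB left
memory block 9: place 40 MB, 24 MB left
9 memory blocks × 64 MB = 576 MB; used 461 MB; unused 115 MB.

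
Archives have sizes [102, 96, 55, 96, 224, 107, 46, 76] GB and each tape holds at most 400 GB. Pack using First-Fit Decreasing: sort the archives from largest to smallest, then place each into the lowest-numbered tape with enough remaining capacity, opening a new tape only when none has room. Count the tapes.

3 tapes

Sorted descending: 224, 107, 102, 96, 96, 76, 55, 46.
Put 224 GB in tape 1; 176 GB remain.
Put 107 GB in tape 1; 69 GB remain.
Put 102 GB in tape 2; 298 GB remain.
Put 96 GB in tape 2; 202 GB remain.
Put 96 GB in tape 2; 106 GB remain.
Put 76 GB in tape 2; 30 GB remain.
Put 55 GB in tape 1; 14 GB remain.
Put 46 GB in tape 3; 354 GB remain.
Final tapes: [224,107,55] [102,96,96,76] [46].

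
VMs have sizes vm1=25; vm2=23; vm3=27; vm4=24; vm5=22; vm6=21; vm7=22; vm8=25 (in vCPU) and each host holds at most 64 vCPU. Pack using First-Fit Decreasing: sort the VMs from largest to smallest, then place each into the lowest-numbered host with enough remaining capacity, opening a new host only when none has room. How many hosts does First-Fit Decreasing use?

Sorted descending: 27, 25, 25, 24, 23, 22, 22, 21.
27 vCPU → host 1 (remaining 37 vCPU)
25 vCPU → host 1 (remaining 12 vCPU)
25 vCPU → host 2 (remaining 39 vCPU)
24 vCPU → host 2 (remaining 15 vCPU)
23 vCPU → host 3 (remaining 41 vCPU)
22 vCPU → host 3 (remaining 19 vCPU)
22 vCPU → host 4 (remaining 42 vCPU)
21 vCPU → host 4 (remaining 21 vCPU)

4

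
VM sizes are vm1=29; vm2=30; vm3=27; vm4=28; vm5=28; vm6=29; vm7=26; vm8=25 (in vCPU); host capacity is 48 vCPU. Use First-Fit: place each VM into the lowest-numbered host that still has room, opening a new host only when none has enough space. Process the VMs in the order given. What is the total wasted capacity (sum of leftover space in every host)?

162

host 1: place vm1 (29 vCPU), 19 vCPU left
host 2: place vm2 (30 vCPU), 18 vCPU left
host 3: place vm3 (27 vCPU), 21 vCPU left
host 4: place vm4 (28 vCPU), 20 vCPU left
host 5: place vm5 (28 vCPU), 20 vCPU left
host 6: place vm6 (29 vCPU), 19 vCPU left
host 7: place vm7 (26 vCPU), 22 vCPU left
host 8: place vm8 (25 vCPU), 23 vCPU left
8 hosts × 48 vCPU = 384 vCPU; used 222 vCPU; unused 162 vCPU.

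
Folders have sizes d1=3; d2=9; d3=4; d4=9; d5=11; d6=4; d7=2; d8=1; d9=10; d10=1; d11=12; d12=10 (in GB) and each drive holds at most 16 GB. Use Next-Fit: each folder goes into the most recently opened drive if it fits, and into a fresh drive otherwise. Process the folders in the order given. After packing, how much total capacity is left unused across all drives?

drive 1: place d1 (3 GB), 13 GB left
drive 1: place d2 (9 GB), 4 GB left
drive 1: place d3 (4 GB), 0 GB left
drive 2: place d4 (9 GB), 7 GB left
drive 3: place d5 (11 GB), 5 GB left
drive 3: place d6 (4 GB), 1 GB left
drive 4: place d7 (2 GB), 14 GB left
drive 4: place d8 (1 GB), 13 GB left
drive 4: place d9 (10 GB), 3 GB left
drive 4: place d10 (1 GB), 2 GB left
drive 5: place d11 (12 GB), 4 GB left
drive 6: place d12 (10 GB), 6 GB left
6 drives × 16 GB = 96 GB; used 76 GB; unused 20 GB.

20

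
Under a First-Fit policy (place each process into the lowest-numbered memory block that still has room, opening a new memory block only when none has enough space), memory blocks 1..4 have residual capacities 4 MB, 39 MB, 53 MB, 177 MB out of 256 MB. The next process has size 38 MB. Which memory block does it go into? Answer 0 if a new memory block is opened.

Memory blocks with room: memory block 2 (39 MB), memory block 3 (53 MB), memory block 4 (177 MB).
The first with room is memory block 2.

2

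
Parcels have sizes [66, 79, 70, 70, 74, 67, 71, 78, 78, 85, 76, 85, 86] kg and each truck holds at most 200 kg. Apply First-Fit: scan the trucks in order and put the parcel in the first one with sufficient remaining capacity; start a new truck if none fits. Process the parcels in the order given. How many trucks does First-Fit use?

truck 1: place 66 kg, 134 kg left
truck 1: place 79 kg, 55 kg left
truck 2: place 70 kg, 130 kg left
truck 2: place 70 kg, 60 kg left
truck 3: place 74 kg, 126 kg left
truck 3: place 67 kg, 59 kg left
truck 4: place 71 kg, 129 kg left
truck 4: place 78 kg, 51 kg left
truck 5: place 78 kg, 122 kg left
truck 5: place 85 kg, 37 kg left
truck 6: place 76 kg, 124 kg left
truck 6: place 85 kg, 39 kg left
truck 7: place 86 kg, 114 kg left
Final trucks: [66,79] [70,70] [74,67] [71,78] [78,85] [76,85] [86].

7 trucks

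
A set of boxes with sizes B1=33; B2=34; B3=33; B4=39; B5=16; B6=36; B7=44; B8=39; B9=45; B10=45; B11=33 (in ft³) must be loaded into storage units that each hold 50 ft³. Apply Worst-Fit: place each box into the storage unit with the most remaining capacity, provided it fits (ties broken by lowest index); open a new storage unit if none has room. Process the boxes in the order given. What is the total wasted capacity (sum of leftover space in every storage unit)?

storage unit 1: place B1 (33 ft³), 17 ft³ left
storage unit 2: place B2 (34 ft³), 16 ft³ left
storage unit 3: place B3 (33 ft³), 17 ft³ left
storage unit 4: place B4 (39 ft³), 11 ft³ left
storage unit 1: place B5 (16 ft³), 1 ft³ left
storage unit 5: place B6 (36 ft³), 14 ft³ left
storage unit 6: place B7 (44 ft³), 6 ft³ left
storage unit 7: place B8 (39 ft³), 11 ft³ left
storage unit 8: place B9 (45 ft³), 5 ft³ left
storage unit 9: place B10 (45 ft³), 5 ft³ left
storage unit 10: place B11 (33 ft³), 17 ft³ left
10 storage units × 50 ft³ = 500 ft³; used 397 ft³; unused 103 ft³.

103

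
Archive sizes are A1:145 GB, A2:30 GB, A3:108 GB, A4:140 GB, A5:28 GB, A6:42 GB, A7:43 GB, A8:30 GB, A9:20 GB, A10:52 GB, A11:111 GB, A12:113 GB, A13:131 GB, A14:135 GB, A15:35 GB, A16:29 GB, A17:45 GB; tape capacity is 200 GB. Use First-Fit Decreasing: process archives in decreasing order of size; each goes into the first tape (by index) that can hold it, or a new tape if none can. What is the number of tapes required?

7 tapes

Sorted descending: 145, 140, 135, 131, 113, 111, 108, 52, 45, 43, 42, 35, 30, 30, 29, 28, 20.
tape 1: place 145 GB, 55 GB left
tape 2: place 140 GB, 60 GB left
tape 3: place 135 GB, 65 GB left
tape 4: place 131 GB, 69 GB left
tape 5: place 113 GB, 87 GB left
tape 6: place 111 GB, 89 GB left
tape 7: place 108 GB, 92 GB left
tape 1: place 52 GB, 3 GB left
tape 2: place 45 GB, 15 GB left
tape 3: place 43 GB, 22 GB left
tape 4: place 42 GB, 27 GB left
tape 5: place 35 GB, 52 GB left
tape 5: place 30 GB, 22 GB left
tape 6: place 30 GB, 59 GB left
tape 6: place 29 GB, 30 GB left
tape 6: place 28 GB, 2 GB left
tape 3: place 20 GB, 2 GB left
Final tapes: [145,52] [140,45] [135,43,20] [131,42] [113,35,30] [111,30,29,28] [108].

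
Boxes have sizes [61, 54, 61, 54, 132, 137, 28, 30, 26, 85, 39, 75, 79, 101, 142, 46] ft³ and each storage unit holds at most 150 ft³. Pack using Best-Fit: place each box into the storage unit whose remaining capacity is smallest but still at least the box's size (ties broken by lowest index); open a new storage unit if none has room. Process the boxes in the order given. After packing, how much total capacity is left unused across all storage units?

200

Put 61 ft³ in storage unit 1; 89 ft³ remain.
Put 54 ft³ in storage unit 1; 35 ft³ remain.
Put 61 ft³ in storage unit 2; 89 ft³ remain.
Put 54 ft³ in storage unit 2; 35 ft³ remain.
Put 132 ft³ in storage unit 3; 18 ft³ remain.
Put 137 ft³ in storage unit 4; 13 ft³ remain.
Put 28 ft³ in storage unit 1; 7 ft³ remain.
Put 30 ft³ in storage unit 2; 5 ft³ remain.
Put 26 ft³ in storage unit 5; 124 ft³ remain.
Put 85 ft³ in storage unit 5; 39 ft³ remain.
Put 39 ft³ in storage unit 5; 0 ft³ remain.
Put 75 ft³ in storage unit 6; 75 ft³ remain.
Put 79 ft³ in storage unit 7; 71 ft³ remain.
Put 101 ft³ in storage unit 8; 49 ft³ remain.
Put 142 ft³ in storage unit 9; 8 ft³ remain.
Put 46 ft³ in storage unit 8; 3 ft³ remain.
9 storage units × 150 ft³ = 1350 ft³; used 1150 ft³; unused 200 ft³.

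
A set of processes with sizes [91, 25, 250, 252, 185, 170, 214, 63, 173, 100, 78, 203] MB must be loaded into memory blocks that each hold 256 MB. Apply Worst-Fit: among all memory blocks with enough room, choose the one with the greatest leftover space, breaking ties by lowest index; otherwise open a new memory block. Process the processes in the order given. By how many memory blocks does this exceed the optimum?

Worst-Fit: [91,25,63] [250] [252] [185] [170] [214] [173] [100,78] [203] → 9 memory blocks.
Total size 1804 MB; any packing needs at least ⌈1804/256⌉ = 8 memory blocks.
An optimal packing achieves that bound: [252] [250] [214,25] [203] [185,63] [173,78] [170] [100,91] → 8 memory blocks.
Excess: 9 − 8 = 1.

1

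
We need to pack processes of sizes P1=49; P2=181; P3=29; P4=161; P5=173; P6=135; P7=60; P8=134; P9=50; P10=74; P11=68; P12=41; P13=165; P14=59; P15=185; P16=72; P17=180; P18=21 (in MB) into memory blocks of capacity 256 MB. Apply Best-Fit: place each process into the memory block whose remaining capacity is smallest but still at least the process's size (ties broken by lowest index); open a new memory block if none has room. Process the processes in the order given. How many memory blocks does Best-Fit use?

Put P1 (49 MB) in memory block 1; 207 MB remain.
Put P2 (181 MB) in memory block 1; 26 MB remain.
Put P3 (29 MB) in memory block 2; 227 MB remain.
Put P4 (161 MB) in memory block 2; 66 MB remain.
Put P5 (173 MB) in memory block 3; 83 MB remain.
Put P6 (135 MB) in memory block 4; 121 MB remain.
Put P7 (60 MB) in memory block 2; 6 MB remain.
Put P8 (134 MB) in memory block 5; 122 MB remain.
Put P9 (50 MB) in memory block 3; 33 MB remain.
Put P10 (74 MB) in memory block 4; 47 MB remain.
Put P11 (68 MB) in memory block 5; 54 MB remain.
Put P12 (41 MB) in memory block 4; 6 MB remain.
Put P13 (165 MB) in memory block 6; 91 MB remain.
Put P14 (59 MB) in memory block 6; 32 MB remain.
Put P15 (185 MB) in memory block 7; 71 MB remain.
Put P16 (72 MB) in memory block 8; 184 MB remain.
Put P17 (180 MB) in memory block 8; 4 MB remain.
Put P18 (21 MB) in memory block 1; 5 MB remain.
Final memory blocks: [49,181,21] [29,161,60] [173,50] [135,74,41] [134,68] [165,59] [185] [72,180].

8 memory blocks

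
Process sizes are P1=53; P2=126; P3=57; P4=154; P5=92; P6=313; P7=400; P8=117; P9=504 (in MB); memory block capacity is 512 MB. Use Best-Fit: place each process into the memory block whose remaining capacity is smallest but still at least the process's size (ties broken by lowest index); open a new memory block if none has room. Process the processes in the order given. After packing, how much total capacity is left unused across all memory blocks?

232

memory block 1: place P1 (53 MB), 459 MB left
memory block 1: place P2 (126 MB), 333 MB left
memory block 1: place P3 (57 MB), 276 MB left
memory block 1: place P4 (154 MB), 122 MB left
memory block 1: place P5 (92 MB), 30 MB left
memory block 2: place P6 (313 MB), 199 MB left
memory block 3: place P7 (400 MB), 112 MB left
memory block 2: place P8 (117 MB), 82 MB left
memory block 4: place P9 (504 MB), 8 MB left
4 memory blocks × 512 MB = 2048 MB; used 1816 MB; unused 232 MB.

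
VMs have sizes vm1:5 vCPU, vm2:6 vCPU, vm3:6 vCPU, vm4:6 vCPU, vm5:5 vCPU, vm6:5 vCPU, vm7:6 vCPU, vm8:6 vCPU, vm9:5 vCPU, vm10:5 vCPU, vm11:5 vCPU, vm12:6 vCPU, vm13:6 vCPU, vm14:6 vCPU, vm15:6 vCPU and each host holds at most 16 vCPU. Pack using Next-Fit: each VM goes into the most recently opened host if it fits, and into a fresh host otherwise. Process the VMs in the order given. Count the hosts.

host 1: place vm1 (5 vCPU), 11 vCPU left
host 1: place vm2 (6 vCPU), 5 vCPU left
host 2: place vm3 (6 vCPU), 10 vCPU left
host 2: place vm4 (6 vCPU), 4 vCPU left
host 3: place vm5 (5 vCPU), 11 vCPU left
host 3: place vm6 (5 vCPU), 6 vCPU left
host 3: place vm7 (6 vCPU), 0 vCPU left
host 4: place vm8 (6 vCPU), 10 vCPU left
host 4: place vm9 (5 vCPU), 5 vCPU left
host 4: place vm10 (5 vCPU), 0 vCPU left
host 5: place vm11 (5 vCPU), 11 vCPU left
host 5: place vm12 (6 vCPU), 5 vCPU left
host 6: place vm13 (6 vCPU), 10 vCPU left
host 6: place vm14 (6 vCPU), 4 vCPU left
host 7: place vm15 (6 vCPU), 10 vCPU left

7 hosts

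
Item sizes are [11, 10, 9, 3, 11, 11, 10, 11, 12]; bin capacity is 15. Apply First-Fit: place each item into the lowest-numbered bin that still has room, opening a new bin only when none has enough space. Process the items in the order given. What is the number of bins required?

8 bins

11 → bin 1 (remaining 4)
10 → bin 2 (remaining 5)
9 → bin 3 (remaining 6)
3 → bin 1 (remaining 1)
11 → bin 4 (remaining 4)
11 → bin 5 (remaining 4)
10 → bin 6 (remaining 5)
11 → bin 7 (remaining 4)
12 → bin 8 (remaining 3)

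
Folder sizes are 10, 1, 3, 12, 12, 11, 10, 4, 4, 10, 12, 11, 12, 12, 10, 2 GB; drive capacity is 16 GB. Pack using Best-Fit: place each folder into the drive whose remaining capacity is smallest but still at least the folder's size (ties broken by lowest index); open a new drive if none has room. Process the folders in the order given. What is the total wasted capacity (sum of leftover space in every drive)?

40

10 GB → drive 1 (remaining 6 GB)
1 GB → drive 1 (remaining 5 GB)
3 GB → drive 1 (remaining 2 GB)
12 GB → drive 2 (remaining 4 GB)
12 GB → drive 3 (remaining 4 GB)
11 GB → drive 4 (remaining 5 GB)
10 GB → drive 5 (remaining 6 GB)
4 GB → drive 2 (remaining 0 GB)
4 GB → drive 3 (remaining 0 GB)
10 GB → drive 6 (remaining 6 GB)
12 GB → drive 7 (remaining 4 GB)
11 GB → drive 8 (remaining 5 GB)
12 GB → drive 9 (remaining 4 GB)
12 GB → drive 10 (remaining 4 GB)
10 GB → drive 11 (remaining 6 GB)
2 GB → drive 1 (remaining 0 GB)
11 drives × 16 GB = 176 GB; used 136 GB; unused 40 GB.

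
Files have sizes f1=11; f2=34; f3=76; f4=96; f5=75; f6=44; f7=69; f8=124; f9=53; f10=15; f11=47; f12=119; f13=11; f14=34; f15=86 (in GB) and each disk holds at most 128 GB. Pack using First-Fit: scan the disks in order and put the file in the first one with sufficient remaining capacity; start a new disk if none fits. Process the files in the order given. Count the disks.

8

Put f1 (11 GB) in disk 1; 117 GB remain.
Put f2 (34 GB) in disk 1; 83 GB remain.
Put f3 (76 GB) in disk 1; 7 GB remain.
Put f4 (96 GB) in disk 2; 32 GB remain.
Put f5 (75 GB) in disk 3; 53 GB remain.
Put f6 (44 GB) in disk 3; 9 GB remain.
Put f7 (69 GB) in disk 4; 59 GB remain.
Put f8 (124 GB) in disk 5; 4 GB remain.
Put f9 (53 GB) in disk 4; 6 GB remain.
Put f10 (15 GB) in disk 2; 17 GB remain.
Put f11 (47 GB) in disk 6; 81 GB remain.
Put f12 (119 GB) in disk 7; 9 GB remain.
Put f13 (11 GB) in disk 2; 6 GB remain.
Put f14 (34 GB) in disk 6; 47 GB remain.
Put f15 (86 GB) in disk 8; 42 GB remain.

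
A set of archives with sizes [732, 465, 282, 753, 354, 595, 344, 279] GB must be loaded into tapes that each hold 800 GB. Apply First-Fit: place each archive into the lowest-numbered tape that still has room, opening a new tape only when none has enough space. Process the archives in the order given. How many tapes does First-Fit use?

6

Put 732 GB in tape 1; 68 GB remain.
Put 465 GB in tape 2; 335 GB remain.
Put 282 GB in tape 2; 53 GB remain.
Put 753 GB in tape 3; 47 GB remain.
Put 354 GB in tape 4; 446 GB remain.
Put 595 GB in tape 5; 205 GB remain.
Put 344 GB in tape 4; 102 GB remain.
Put 279 GB in tape 6; 521 GB remain.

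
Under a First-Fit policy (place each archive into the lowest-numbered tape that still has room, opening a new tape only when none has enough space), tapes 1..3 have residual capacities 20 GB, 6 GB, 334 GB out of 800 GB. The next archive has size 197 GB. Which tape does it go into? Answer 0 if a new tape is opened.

3

Tapes with room: tape 3 (334 GB).
The first with room is tape 3.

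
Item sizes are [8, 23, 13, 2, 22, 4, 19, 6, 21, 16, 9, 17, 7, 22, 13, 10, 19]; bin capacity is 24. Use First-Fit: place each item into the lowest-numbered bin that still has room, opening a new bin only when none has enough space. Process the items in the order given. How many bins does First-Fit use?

11

bin 1: place 8, 16 left
bin 2: place 23, 1 left
bin 1: place 13, 3 left
bin 1: place 2, 1 left
bin 3: place 22, 2 left
bin 4: place 4, 20 left
bin 4: place 19, 1 left
bin 5: place 6, 18 left
bin 6: place 21, 3 left
bin 5: place 16, 2 left
bin 7: place 9, 15 left
bin 8: place 17, 7 left
bin 7: place 7, 8 left
bin 9: place 22, 2 left
bin 10: place 13, 11 left
bin 10: place 10, 1 left
bin 11: place 19, 5 left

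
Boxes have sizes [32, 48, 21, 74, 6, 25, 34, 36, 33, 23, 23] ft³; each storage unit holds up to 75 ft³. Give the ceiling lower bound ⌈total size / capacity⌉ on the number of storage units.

Total size = 32 + 48 + 21 + 74 + 6 + 25 + 34 + 36 + 33 + 23 + 23 = 355 ft³.
⌈355 / 75⌉ = 5.

5 storage units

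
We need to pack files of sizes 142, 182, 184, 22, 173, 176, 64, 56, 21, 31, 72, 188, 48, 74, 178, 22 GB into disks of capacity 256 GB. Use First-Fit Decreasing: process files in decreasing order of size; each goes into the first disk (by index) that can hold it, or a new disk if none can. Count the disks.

7 disks

Sorted descending: 188, 184, 182, 178, 176, 173, 142, 74, 72, 64, 56, 48, 31, 22, 22, 21.
Put 188 GB in disk 1; 68 GB remain.
Put 184 GB in disk 2; 72 GB remain.
Put 182 GB in disk 3; 74 GB remain.
Put 178 GB in disk 4; 78 GB remain.
Put 176 GB in disk 5; 80 GB remain.
Put 173 GB in disk 6; 83 GB remain.
Put 142 GB in disk 7; 114 GB remain.
Put 74 GB in disk 3; 0 GB remain.
Put 72 GB in disk 2; 0 GB remain.
Put 64 GB in disk 1; 4 GB remain.
Put 56 GB in disk 4; 22 GB remain.
Put 48 GB in disk 5; 32 GB remain.
Put 31 GB in disk 5; 1 GB remain.
Put 22 GB in disk 4; 0 GB remain.
Put 22 GB in disk 6; 61 GB remain.
Put 21 GB in disk 6; 40 GB remain.
Final disks: [188,64] [184,72] [182,74] [178,56,22] [176,48,31] [173,22,21] [142].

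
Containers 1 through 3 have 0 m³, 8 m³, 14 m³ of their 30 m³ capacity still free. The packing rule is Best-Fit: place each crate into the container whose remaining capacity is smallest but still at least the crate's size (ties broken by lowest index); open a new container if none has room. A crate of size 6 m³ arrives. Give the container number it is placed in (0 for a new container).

Containers with room: container 2 (8 m³), container 3 (14 m³).
Tightest fit is container 2 with 8 m³ free.

2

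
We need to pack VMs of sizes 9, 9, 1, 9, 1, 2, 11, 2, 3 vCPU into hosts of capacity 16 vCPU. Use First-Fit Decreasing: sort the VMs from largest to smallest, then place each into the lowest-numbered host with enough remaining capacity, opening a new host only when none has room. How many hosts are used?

4

Sorted descending: 11, 9, 9, 9, 3, 2, 2, 1, 1.
Put 11 vCPU in host 1; 5 vCPU remain.
Put 9 vCPU in host 2; 7 vCPU remain.
Put 9 vCPU in host 3; 7 vCPU remain.
Put 9 vCPU in host 4; 7 vCPU remain.
Put 3 vCPU in host 1; 2 vCPU remain.
Put 2 vCPU in host 1; 0 vCPU remain.
Put 2 vCPU in host 2; 5 vCPU remain.
Put 1 vCPU in host 2; 4 vCPU remain.
Put 1 vCPU in host 2; 3 vCPU remain.
Final hosts: [11,3,2] [9,2,1,1] [9] [9].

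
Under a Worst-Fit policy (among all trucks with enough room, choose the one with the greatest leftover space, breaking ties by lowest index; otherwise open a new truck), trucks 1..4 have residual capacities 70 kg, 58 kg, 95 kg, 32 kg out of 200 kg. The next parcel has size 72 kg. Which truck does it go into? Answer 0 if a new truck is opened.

3

Trucks with room: truck 3 (95 kg).
Most room is truck 3 with 95 kg free.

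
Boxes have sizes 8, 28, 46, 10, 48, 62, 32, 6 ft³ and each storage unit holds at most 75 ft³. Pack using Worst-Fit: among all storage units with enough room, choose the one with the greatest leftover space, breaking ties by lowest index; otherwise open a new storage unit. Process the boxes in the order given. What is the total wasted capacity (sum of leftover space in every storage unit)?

135

8 ft³ → storage unit 1 (remaining 67 ft³)
28 ft³ → storage unit 1 (remaining 39 ft³)
46 ft³ → storage unit 2 (remaining 29 ft³)
10 ft³ → storage unit 1 (remaining 29 ft³)
48 ft³ → storage unit 3 (remaining 27 ft³)
62 ft³ → storage unit 4 (remaining 13 ft³)
32 ft³ → storage unit 5 (remaining 43 ft³)
6 ft³ → storage unit 5 (remaining 37 ft³)
5 storage units × 75 ft³ = 375 ft³; used 240 ft³; unused 135 ft³.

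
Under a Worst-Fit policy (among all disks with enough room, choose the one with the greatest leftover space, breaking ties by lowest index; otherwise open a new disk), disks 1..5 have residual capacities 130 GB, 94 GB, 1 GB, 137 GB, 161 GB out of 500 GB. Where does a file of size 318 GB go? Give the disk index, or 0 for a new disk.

0

No disk has ≥ 318 GB free, so a new disk is opened.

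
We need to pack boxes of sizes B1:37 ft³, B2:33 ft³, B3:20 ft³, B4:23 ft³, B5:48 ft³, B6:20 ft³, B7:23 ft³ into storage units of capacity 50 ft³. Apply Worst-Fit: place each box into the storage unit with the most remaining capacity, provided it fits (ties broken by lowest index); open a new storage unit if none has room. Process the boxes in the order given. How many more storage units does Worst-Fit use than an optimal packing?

Worst-Fit: [37] [33] [20,23] [48] [20,23] → 5 storage units.
Total size 204 ft³; any packing needs at least ⌈204/50⌉ = 5 storage units.
So 5 is already optimal.

0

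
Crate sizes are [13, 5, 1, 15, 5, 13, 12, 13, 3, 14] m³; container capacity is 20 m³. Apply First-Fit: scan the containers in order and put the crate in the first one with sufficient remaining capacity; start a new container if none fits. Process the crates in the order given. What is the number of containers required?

6

container 1: place 13 m³, 7 m³ left
container 1: place 5 m³, 2 m³ left
container 1: place 1 m³, 1 m³ left
container 2: place 15 m³, 5 m³ left
container 2: place 5 m³, 0 m³ left
container 3: place 13 m³, 7 m³ left
container 4: place 12 m³, 8 m³ left
container 5: place 13 m³, 7 m³ left
container 3: place 3 m³, 4 m³ left
container 6: place 14 m³, 6 m³ left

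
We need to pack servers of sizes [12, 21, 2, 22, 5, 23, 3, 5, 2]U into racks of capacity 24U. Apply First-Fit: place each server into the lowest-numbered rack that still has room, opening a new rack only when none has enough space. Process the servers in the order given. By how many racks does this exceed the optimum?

1

First-Fit: [12,2,5,3,2] [21] [22] [23] [5] → 5 racks.
Total size 95U; any packing needs at least ⌈95/24⌉ = 4 racks.
An optimal packing achieves that bound: [23] [22,2] [21,3] [12,5,5,2] → 4 racks.
Excess: 5 − 4 = 1.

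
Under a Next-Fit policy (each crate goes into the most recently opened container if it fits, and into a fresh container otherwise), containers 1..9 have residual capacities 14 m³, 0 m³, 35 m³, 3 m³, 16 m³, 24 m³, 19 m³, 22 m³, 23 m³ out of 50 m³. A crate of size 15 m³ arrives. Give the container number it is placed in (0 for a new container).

9

Next-Fit only looks at container 9, which has 23 m³ free.
15 m³ fits there.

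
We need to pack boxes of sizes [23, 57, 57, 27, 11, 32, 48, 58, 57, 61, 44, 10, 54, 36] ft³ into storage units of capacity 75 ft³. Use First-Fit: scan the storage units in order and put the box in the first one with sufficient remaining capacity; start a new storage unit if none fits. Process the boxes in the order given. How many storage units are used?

storage unit 1: place 23 ft³, 52 ft³ left
storage unit 2: place 57 ft³, 18 ft³ left
storage unit 3: place 57 ft³, 18 ft³ left
storage unit 1: place 27 ft³, 25 ft³ left
storage unit 1: place 11 ft³, 14 ft³ left
storage unit 4: place 32 ft³, 43 ft³ left
storage unit 5: place 48 ft³, 27 ft³ left
storage unit 6: place 58 ft³, 17 ft³ left
storage unit 7: place 57 ft³, 18 ft³ left
storage unit 8: place 61 ft³, 14 ft³ left
storage unit 9: place 44 ft³, 31 ft³ left
storage unit 1: place 10 ft³, 4 ft³ left
storage unit 10: place 54 ft³, 21 ft³ left
storage unit 4: place 36 ft³, 7 ft³ left
Final storage units: [23,27,11,10] [57] [57] [32,36] [48] [58] [57] [61] [44] [54].

10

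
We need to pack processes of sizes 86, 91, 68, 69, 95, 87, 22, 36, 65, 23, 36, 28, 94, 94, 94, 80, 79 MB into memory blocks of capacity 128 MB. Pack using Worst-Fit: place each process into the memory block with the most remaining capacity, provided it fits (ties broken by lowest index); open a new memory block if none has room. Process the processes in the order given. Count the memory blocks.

12

86 MB → memory block 1 (remaining 42 MB)
91 MB → memory block 2 (remaining 37 MB)
68 MB → memory block 3 (remaining 60 MB)
69 MB → memory block 4 (remaining 59 MB)
95 MB → memory block 5 (remaining 33 MB)
87 MB → memory block 6 (remaining 41 MB)
22 MB → memory block 3 (remaining 38 MB)
36 MB → memory block 4 (remaining 23 MB)
65 MB → memory block 7 (remaining 63 MB)
23 MB → memory block 7 (remaining 40 MB)
36 MB → memory block 1 (remaining 6 MB)
28 MB → memory block 6 (remaining 13 MB)
94 MB → memory block 8 (remaining 34 MB)
94 MB → memory block 9 (remaining 34 MB)
94 MB → memory block 10 (remaining 34 MB)
80 MB → memory block 11 (remaining 48 MB)
79 MB → memory block 12 (remaining 49 MB)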